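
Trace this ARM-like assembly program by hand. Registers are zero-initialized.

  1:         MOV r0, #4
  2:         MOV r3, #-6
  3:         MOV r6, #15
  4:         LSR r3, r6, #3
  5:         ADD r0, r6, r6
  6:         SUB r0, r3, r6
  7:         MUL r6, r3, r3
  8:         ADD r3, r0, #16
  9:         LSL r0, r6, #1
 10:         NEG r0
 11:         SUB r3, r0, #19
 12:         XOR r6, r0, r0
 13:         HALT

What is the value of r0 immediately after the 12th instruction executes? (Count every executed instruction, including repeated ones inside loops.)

MOV r0, #4 → r0=4
MOV r3, #-6 → r3=-6
MOV r6, #15 → r6=15
LSR r3, r6, #3 → r3=15>>3=1
ADD r0, r6, r6 → r0=15+15=30
SUB r0, r3, r6 → r0=1-15=-14
MUL r6, r3, r3 → r6=1*1=1
ADD r3, r0, #16 → r3=(-14)+16=2
LSL r0, r6, #1 → r0=1<<1=2
NEG r0 → r0=-(2)=-2
SUB r3, r0, #19 → r3=(-2)-19=-21
XOR r6, r0, r0 → r6=(-2)^(-2)=0
After step 12: r0 = -2.

-2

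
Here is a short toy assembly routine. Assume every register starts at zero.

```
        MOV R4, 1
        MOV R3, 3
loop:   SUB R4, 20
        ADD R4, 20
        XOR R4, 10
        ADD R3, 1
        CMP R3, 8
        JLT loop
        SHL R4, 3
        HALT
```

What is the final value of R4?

88

after MOV R4, 1: R4=1
after MOV R3, 3: R3=3
after SUB R4, 20: R4=1-20=-19
after ADD R4, 20: R4=(-19)+20=1
after XOR R4, 10: R4=1^10=11
after ADD R3, 1: R3=3+1=4
CMP R3, 8  (cmp 4,8)
JLT loop: taken
after SUB R4, 20: R4=11-20=-9
after ADD R4, 20: R4=(-9)+20=11
after XOR R4, 10: R4=11^10=1
after ADD R3, 1: R3=4+1=5
CMP R3, 8  (cmp 5,8)
JLT loop: taken
after SUB R4, 20: R4=1-20=-19
after ADD R4, 20: R4=(-19)+20=1
after XOR R4, 10: R4=1^10=11
after ADD R3, 1: R3=5+1=6
CMP R3, 8  (cmp 6,8)
JLT loop: taken
after SUB R4, 20: R4=11-20=-9
after ADD R4, 20: R4=(-9)+20=11
after XOR R4, 10: R4=11^10=1
after ADD R3, 1: R3=6+1=7
CMP R3, 8  (cmp 7,8)
JLT loop: taken
after SUB R4, 20: R4=1-20=-19
after ADD R4, 20: R4=(-19)+20=1
after XOR R4, 10: R4=1^10=11
after ADD R3, 1: R3=7+1=8
CMP R3, 8  (cmp 8,8)
JLT loop: not taken
after SHL R4, 3: R4=11<<3=88
halt.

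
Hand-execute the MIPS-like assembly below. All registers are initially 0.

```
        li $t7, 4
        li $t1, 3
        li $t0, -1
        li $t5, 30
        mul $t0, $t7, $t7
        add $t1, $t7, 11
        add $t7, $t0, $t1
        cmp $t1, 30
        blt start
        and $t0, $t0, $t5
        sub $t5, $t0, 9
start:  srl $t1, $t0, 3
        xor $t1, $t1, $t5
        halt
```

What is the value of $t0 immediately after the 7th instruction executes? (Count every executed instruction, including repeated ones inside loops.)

after li $t7, 4: $t7=4
after li $t1, 3: $t1=3
after li $t0, -1: $t0=-1
after li $t5, 30: $t5=30
after mul $t0, $t7, $t7: $t0=4*4=16
after add $t1, $t7, 11: $t1=4+11=15
after add $t7, $t0, $t1: $t7=16+15=31
After step 7: $t0 = 16.

16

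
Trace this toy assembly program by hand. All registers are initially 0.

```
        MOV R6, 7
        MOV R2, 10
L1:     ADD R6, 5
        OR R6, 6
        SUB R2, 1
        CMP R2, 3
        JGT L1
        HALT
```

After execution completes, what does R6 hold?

R6=7
R2=10
R6=7+5=12
R6=12|6=14
R2=10-1=9
CMP R2, 3  (cmp 9,3)
JGT L1: taken
R6=14+5=19
R6=19|6=23
R2=9-1=8
CMP R2, 3  (cmp 8,3)
JGT L1: taken
R6=23+5=28
R6=28|6=30
R2=8-1=7
CMP R2, 3  (cmp 7,3)
JGT L1: taken
R6=30+5=35
R6=35|6=39
R2=7-1=6
CMP R2, 3  (cmp 6,3)
JGT L1: taken
R6=39+5=44
R6=44|6=46
R2=6-1=5
CMP R2, 3  (cmp 5,3)
JGT L1: taken
R6=46+5=51
R6=51|6=55
R2=5-1=4
CMP R2, 3  (cmp 4,3)
JGT L1: taken
R6=55+5=60
R6=60|6=62
R2=4-1=3
CMP R2, 3  (cmp 3,3)
JGT L1: not taken
halt.

62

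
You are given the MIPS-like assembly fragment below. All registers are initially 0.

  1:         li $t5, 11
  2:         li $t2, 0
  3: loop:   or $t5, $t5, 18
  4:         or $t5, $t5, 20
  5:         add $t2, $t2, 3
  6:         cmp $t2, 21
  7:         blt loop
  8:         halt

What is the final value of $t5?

31

after li $t5, 11: $t5=11
after li $t2, 0: $t2=0
after or $t5, $t5, 18: $t5=11|18=27
after or $t5, $t5, 20: $t5=27|20=31
after add $t2, $t2, 3: $t2=0+3=3
cmp $t2, 21  (cmp 3,21)
blt loop: taken
after or $t5, $t5, 18: $t5=31|18=31
after or $t5, $t5, 20: $t5=31|20=31
after add $t2, $t2, 3: $t2=3+3=6
cmp $t2, 21  (cmp 6,21)
blt loop: taken
after or $t5, $t5, 18: $t5=31|18=31
after or $t5, $t5, 20: $t5=31|20=31
after add $t2, $t2, 3: $t2=6+3=9
cmp $t2, 21  (cmp 9,21)
blt loop: taken
after or $t5, $t5, 18: $t5=31|18=31
after or $t5, $t5, 20: $t5=31|20=31
after add $t2, $t2, 3: $t2=9+3=12
cmp $t2, 21  (cmp 12,21)
blt loop: taken
after or $t5, $t5, 18: $t5=31|18=31
after or $t5, $t5, 20: $t5=31|20=31
after add $t2, $t2, 3: $t2=12+3=15
cmp $t2, 21  (cmp 15,21)
blt loop: taken
after or $t5, $t5, 18: $t5=31|18=31
after or $t5, $t5, 20: $t5=31|20=31
after add $t2, $t2, 3: $t2=15+3=18
cmp $t2, 21  (cmp 18,21)
blt loop: taken
after or $t5, $t5, 18: $t5=31|18=31
after or $t5, $t5, 20: $t5=31|20=31
after add $t2, $t2, 3: $t2=18+3=21
cmp $t2, 21  (cmp 21,21)
blt loop: not taken
halt.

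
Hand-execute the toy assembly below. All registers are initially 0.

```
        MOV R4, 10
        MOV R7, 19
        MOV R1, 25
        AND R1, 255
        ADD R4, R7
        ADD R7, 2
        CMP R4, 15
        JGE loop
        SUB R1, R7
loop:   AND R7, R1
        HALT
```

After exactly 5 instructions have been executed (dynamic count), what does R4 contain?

29

after MOV R4, 10: R4=10
after MOV R7, 19: R7=19
after MOV R1, 25: R1=25
after AND R1, 255: R1=25&255=25
after ADD R4, R7: R4=10+19=29
After step 5: R4 = 29.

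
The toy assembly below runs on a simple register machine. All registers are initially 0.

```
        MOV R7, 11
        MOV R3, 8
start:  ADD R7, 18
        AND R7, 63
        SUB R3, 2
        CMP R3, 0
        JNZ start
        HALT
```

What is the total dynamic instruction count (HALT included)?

23

MOV R7, 11 → R7=11
MOV R3, 8 → R3=8
ADD R7, 18 → R7=11+18=29
AND R7, 63 → R7=29&63=29
SUB R3, 2 → R3=8-2=6
CMP R3, 0  (cmp 6,0)
JNZ start: taken
ADD R7, 18 → R7=29+18=47
AND R7, 63 → R7=47&63=47
SUB R3, 2 → R3=6-2=4
CMP R3, 0  (cmp 4,0)
JNZ start: taken
ADD R7, 18 → R7=47+18=65
AND R7, 63 → R7=65&63=1
SUB R3, 2 → R3=4-2=2
CMP R3, 0  (cmp 2,0)
JNZ start: taken
ADD R7, 18 → R7=1+18=19
AND R7, 63 → R7=19&63=19
SUB R3, 2 → R3=2-2=0
CMP R3, 0  (cmp 0,0)
JNZ start: not taken
halt.
Total executed instructions: 23.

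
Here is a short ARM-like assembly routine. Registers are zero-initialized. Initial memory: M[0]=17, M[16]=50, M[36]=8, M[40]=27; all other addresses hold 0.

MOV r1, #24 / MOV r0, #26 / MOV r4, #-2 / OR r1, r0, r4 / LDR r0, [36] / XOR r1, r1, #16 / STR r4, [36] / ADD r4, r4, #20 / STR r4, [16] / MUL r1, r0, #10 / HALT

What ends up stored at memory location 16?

18

after MOV r1, #24: r1=24
after MOV r0, #26: r0=26
after MOV r4, #-2: r4=-2
after OR r1, r0, r4: r1=26|(-2)=-2
after LDR r0, [36]: r0=M[36]=8
after XOR r1, r1, #16: r1=(-2)^16=-18
STR r4, [36] → M[36]=-2
after ADD r4, r4, #20: r4=(-2)+20=18
STR r4, [16] → M[16]=18
after MUL r1, r0, #10: r1=8*10=80
halt.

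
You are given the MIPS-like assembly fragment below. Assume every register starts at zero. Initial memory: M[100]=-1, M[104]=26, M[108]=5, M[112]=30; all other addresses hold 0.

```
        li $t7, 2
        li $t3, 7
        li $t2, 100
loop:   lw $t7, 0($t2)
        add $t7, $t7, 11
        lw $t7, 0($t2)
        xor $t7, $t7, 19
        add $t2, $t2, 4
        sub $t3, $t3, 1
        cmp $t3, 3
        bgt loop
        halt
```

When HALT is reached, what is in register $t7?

13

after li $t7, 2: $t7=2
after li $t3, 7: $t3=7
after li $t2, 100: $t2=100
after lw $t7, 0($t2): $t7=M[100]=-1
after add $t7, $t7, 11: $t7=(-1)+11=10
after lw $t7, 0($t2): $t7=M[100]=-1
after xor $t7, $t7, 19: $t7=(-1)^19=-20
after add $t2, $t2, 4: $t2=100+4=104
after sub $t3, $t3, 1: $t3=7-1=6
cmp $t3, 3  (cmp 6,3)
bgt loop: taken
after lw $t7, 0($t2): $t7=M[104]=26
after add $t7, $t7, 11: $t7=26+11=37
after lw $t7, 0($t2): $t7=M[104]=26
after xor $t7, $t7, 19: $t7=26^19=9
after add $t2, $t2, 4: $t2=104+4=108
after sub $t3, $t3, 1: $t3=6-1=5
cmp $t3, 3  (cmp 5,3)
bgt loop: taken
after lw $t7, 0($t2): $t7=M[108]=5
after add $t7, $t7, 11: $t7=5+11=16
after lw $t7, 0($t2): $t7=M[108]=5
after xor $t7, $t7, 19: $t7=5^19=22
after add $t2, $t2, 4: $t2=108+4=112
after sub $t3, $t3, 1: $t3=5-1=4
cmp $t3, 3  (cmp 4,3)
bgt loop: taken
after lw $t7, 0($t2): $t7=M[112]=30
after add $t7, $t7, 11: $t7=30+11=41
after lw $t7, 0($t2): $t7=M[112]=30
after xor $t7, $t7, 19: $t7=30^19=13
after add $t2, $t2, 4: $t2=112+4=116
after sub $t3, $t3, 1: $t3=4-1=3
cmp $t3, 3  (cmp 3,3)
bgt loop: not taken
halt.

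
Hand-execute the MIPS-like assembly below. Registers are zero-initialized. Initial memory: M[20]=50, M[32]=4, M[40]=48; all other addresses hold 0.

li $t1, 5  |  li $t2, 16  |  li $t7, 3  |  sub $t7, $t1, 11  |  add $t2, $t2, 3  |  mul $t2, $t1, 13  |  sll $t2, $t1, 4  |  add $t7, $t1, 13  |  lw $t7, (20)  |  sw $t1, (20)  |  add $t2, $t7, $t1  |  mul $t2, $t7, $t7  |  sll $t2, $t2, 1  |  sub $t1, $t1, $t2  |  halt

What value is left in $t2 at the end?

li $t1, 5 → $t1=5
li $t2, 16 → $t2=16
li $t7, 3 → $t7=3
sub $t7, $t1, 11 → $t7=5-11=-6
add $t2, $t2, 3 → $t2=16+3=19
mul $t2, $t1, 13 → $t2=5*13=65
sll $t2, $t1, 4 → $t2=5<<4=80
add $t7, $t1, 13 → $t7=5+13=18
lw $t7, (20) → $t7=M[20]=50
sw $t1, (20) → M[20]=5
add $t2, $t7, $t1 → $t2=50+5=55
mul $t2, $t7, $t7 → $t2=50*50=2500
sll $t2, $t2, 1 → $t2=2500<<1=5000
sub $t1, $t1, $t2 → $t1=5-5000=-4995
halt.

5000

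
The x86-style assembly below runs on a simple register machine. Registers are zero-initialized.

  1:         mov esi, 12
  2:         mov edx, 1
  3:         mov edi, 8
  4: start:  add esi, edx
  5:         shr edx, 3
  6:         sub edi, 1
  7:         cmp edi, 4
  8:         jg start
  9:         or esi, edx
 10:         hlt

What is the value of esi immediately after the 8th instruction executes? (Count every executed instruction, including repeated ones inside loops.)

13

mov esi, 12 → esi=12
mov edx, 1 → edx=1
mov edi, 8 → edi=8
add esi, edx → esi=12+1=13
shr edx, 3 → edx=1>>3=0
sub edi, 1 → edi=8-1=7
cmp edi, 4  (cmp 7,4)
jg start: taken
After step 8: esi = 13.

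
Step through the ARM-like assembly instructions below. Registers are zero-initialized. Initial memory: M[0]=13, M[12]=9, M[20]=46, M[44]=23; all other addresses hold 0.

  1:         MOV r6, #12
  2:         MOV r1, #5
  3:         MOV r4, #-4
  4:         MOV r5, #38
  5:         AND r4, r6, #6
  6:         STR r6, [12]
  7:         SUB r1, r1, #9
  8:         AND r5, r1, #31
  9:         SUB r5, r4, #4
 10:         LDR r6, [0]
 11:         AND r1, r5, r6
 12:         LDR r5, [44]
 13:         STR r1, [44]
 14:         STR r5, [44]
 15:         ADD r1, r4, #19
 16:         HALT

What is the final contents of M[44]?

r6=12
r1=5
r4=-4
r5=38
r4=12&6=4
STR r6, [12] → M[12]=12
r1=5-9=-4
r5=(-4)&31=28
r5=4-4=0
r6=M[0]=13
r1=0&13=0
r5=M[44]=23
STR r1, [44] → M[44]=0
STR r5, [44] → M[44]=23
r1=4+19=23
halt.

23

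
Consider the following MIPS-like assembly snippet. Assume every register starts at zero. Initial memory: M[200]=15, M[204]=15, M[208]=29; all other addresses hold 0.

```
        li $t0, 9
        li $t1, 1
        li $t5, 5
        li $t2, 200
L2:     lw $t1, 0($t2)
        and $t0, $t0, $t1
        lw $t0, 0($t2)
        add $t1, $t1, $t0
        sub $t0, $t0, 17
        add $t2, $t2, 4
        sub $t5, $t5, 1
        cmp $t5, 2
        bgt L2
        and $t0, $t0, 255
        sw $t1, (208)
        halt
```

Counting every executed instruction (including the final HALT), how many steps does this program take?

li $t0, 9 → $t0=9
li $t1, 1 → $t1=1
li $t5, 5 → $t5=5
li $t2, 200 → $t2=200
lw $t1, 0($t2) → $t1=M[200]=15
and $t0, $t0, $t1 → $t0=9&15=9
lw $t0, 0($t2) → $t0=M[200]=15
add $t1, $t1, $t0 → $t1=15+15=30
sub $t0, $t0, 17 → $t0=15-17=-2
add $t2, $t2, 4 → $t2=200+4=204
sub $t5, $t5, 1 → $t5=5-1=4
cmp $t5, 2  (cmp 4,2)
bgt L2: taken
lw $t1, 0($t2) → $t1=M[204]=15
and $t0, $t0, $t1 → $t0=(-2)&15=14
lw $t0, 0($t2) → $t0=M[204]=15
add $t1, $t1, $t0 → $t1=15+15=30
sub $t0, $t0, 17 → $t0=15-17=-2
add $t2, $t2, 4 → $t2=204+4=208
sub $t5, $t5, 1 → $t5=4-1=3
cmp $t5, 2  (cmp 3,2)
bgt L2: taken
lw $t1, 0($t2) → $t1=M[208]=29
and $t0, $t0, $t1 → $t0=(-2)&29=28
lw $t0, 0($t2) → $t0=M[208]=29
add $t1, $t1, $t0 → $t1=29+29=58
sub $t0, $t0, 17 → $t0=29-17=12
add $t2, $t2, 4 → $t2=208+4=212
sub $t5, $t5, 1 → $t5=3-1=2
cmp $t5, 2  (cmp 2,2)
bgt L2: not taken
and $t0, $t0, 255 → $t0=12&255=12
sw $t1, (208) → M[208]=58
halt.
Total executed instructions: 34.

34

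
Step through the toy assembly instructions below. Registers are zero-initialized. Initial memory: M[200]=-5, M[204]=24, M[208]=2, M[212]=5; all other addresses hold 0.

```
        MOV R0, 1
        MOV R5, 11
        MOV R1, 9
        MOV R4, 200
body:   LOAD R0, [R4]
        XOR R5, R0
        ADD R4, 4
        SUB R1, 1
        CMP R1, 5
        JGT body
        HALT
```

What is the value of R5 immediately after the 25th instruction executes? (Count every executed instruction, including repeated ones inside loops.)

-17

MOV R0, 1 → R0=1
MOV R5, 11 → R5=11
MOV R1, 9 → R1=9
MOV R4, 200 → R4=200
LOAD R0, [R4] → R0=M[200]=-5
XOR R5, R0 → R5=11^(-5)=-16
ADD R4, 4 → R4=200+4=204
SUB R1, 1 → R1=9-1=8
CMP R1, 5  (cmp 8,5)
JGT body: taken
LOAD R0, [R4] → R0=M[204]=24
XOR R5, R0 → R5=(-16)^24=-24
ADD R4, 4 → R4=204+4=208
SUB R1, 1 → R1=8-1=7
CMP R1, 5  (cmp 7,5)
JGT body: taken
LOAD R0, [R4] → R0=M[208]=2
XOR R5, R0 → R5=(-24)^2=-22
ADD R4, 4 → R4=208+4=212
SUB R1, 1 → R1=7-1=6
CMP R1, 5  (cmp 6,5)
JGT body: taken
LOAD R0, [R4] → R0=M[212]=5
XOR R5, R0 → R5=(-22)^5=-17
ADD R4, 4 → R4=212+4=216
After step 25: R5 = -17.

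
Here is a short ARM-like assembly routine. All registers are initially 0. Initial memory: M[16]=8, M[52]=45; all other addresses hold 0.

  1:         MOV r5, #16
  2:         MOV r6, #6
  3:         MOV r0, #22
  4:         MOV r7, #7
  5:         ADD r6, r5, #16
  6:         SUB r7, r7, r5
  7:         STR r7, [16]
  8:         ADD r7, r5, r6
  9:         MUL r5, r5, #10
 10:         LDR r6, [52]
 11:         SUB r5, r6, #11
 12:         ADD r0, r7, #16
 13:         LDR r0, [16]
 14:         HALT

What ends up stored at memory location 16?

MOV r5, #16 → r5=16
MOV r6, #6 → r6=6
MOV r0, #22 → r0=22
MOV r7, #7 → r7=7
ADD r6, r5, #16 → r6=16+16=32
SUB r7, r7, r5 → r7=7-16=-9
STR r7, [16] → M[16]=-9
ADD r7, r5, r6 → r7=16+32=48
MUL r5, r5, #10 → r5=16*10=160
LDR r6, [52] → r6=M[52]=45
SUB r5, r6, #11 → r5=45-11=34
ADD r0, r7, #16 → r0=48+16=64
LDR r0, [16] → r0=M[16]=-9
halt.

-9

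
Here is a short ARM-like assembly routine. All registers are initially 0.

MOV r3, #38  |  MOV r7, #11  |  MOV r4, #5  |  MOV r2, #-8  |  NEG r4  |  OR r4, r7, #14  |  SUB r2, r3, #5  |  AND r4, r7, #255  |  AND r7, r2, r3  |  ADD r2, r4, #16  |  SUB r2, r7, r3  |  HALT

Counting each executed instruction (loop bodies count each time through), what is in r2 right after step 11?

-6

r3=38
r7=11
r4=5
r2=-8
r4=-(5)=-5
r4=11|14=15
r2=38-5=33
r4=11&255=11
r7=33&38=32
r2=11+16=27
r2=32-38=-6
After step 11: r2 = -6.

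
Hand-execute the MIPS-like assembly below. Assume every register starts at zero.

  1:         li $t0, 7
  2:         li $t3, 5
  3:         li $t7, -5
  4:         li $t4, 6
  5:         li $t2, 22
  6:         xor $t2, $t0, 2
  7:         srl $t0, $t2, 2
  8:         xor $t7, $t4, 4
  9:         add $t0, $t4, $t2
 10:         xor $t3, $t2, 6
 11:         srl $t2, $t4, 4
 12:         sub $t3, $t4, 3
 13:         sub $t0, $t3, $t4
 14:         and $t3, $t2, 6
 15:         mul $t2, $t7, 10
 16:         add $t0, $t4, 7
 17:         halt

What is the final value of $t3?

0

$t0=7
$t3=5
$t7=-5
$t4=6
$t2=22
$t2=7^2=5
$t0=5>>2=1
$t7=6^4=2
$t0=6+5=11
$t3=5^6=3
$t2=6>>4=0
$t3=6-3=3
$t0=3-6=-3
$t3=0&6=0
$t2=2*10=20
$t0=6+7=13
halt.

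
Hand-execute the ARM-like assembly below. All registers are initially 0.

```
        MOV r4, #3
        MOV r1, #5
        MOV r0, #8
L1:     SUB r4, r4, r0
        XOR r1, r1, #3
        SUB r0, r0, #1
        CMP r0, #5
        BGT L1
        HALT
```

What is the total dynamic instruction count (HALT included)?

MOV r4, #3 → r4=3
MOV r1, #5 → r1=5
MOV r0, #8 → r0=8
SUB r4, r4, r0 → r4=3-8=-5
XOR r1, r1, #3 → r1=5^3=6
SUB r0, r0, #1 → r0=8-1=7
CMP r0, #5  (cmp 7,5)
BGT L1: taken
SUB r4, r4, r0 → r4=(-5)-7=-12
XOR r1, r1, #3 → r1=6^3=5
SUB r0, r0, #1 → r0=7-1=6
CMP r0, #5  (cmp 6,5)
BGT L1: taken
SUB r4, r4, r0 → r4=(-12)-6=-18
XOR r1, r1, #3 → r1=5^3=6
SUB r0, r0, #1 → r0=6-1=5
CMP r0, #5  (cmp 5,5)
BGT L1: not taken
halt.
Total executed instructions: 19.

19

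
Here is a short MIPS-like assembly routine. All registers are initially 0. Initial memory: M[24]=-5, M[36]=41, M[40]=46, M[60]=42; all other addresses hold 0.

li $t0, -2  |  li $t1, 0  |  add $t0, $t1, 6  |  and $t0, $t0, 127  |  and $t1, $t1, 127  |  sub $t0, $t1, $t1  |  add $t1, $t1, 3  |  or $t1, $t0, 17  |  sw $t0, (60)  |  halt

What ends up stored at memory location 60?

$t0=-2
$t1=0
$t0=0+6=6
$t0=6&127=6
$t1=0&127=0
$t0=0-0=0
$t1=0+3=3
$t1=0|17=17
sw $t0, (60) → M[60]=0
halt.

0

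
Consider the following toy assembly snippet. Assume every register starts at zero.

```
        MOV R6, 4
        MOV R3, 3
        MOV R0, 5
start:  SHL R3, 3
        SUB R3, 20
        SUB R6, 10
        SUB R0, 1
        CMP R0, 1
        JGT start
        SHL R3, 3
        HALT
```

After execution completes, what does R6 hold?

-36

after MOV R6, 4: R6=4
after MOV R3, 3: R3=3
after MOV R0, 5: R0=5
after SHL R3, 3: R3=3<<3=24
after SUB R3, 20: R3=24-20=4
after SUB R6, 10: R6=4-10=-6
after SUB R0, 1: R0=5-1=4
CMP R0, 1  (cmp 4,1)
JGT start: taken
after SHL R3, 3: R3=4<<3=32
after SUB R3, 20: R3=32-20=12
after SUB R6, 10: R6=(-6)-10=-16
after SUB R0, 1: R0=4-1=3
CMP R0, 1  (cmp 3,1)
JGT start: taken
after SHL R3, 3: R3=12<<3=96
after SUB R3, 20: R3=96-20=76
after SUB R6, 10: R6=(-16)-10=-26
after SUB R0, 1: R0=3-1=2
CMP R0, 1  (cmp 2,1)
JGT start: taken
after SHL R3, 3: R3=76<<3=608
after SUB R3, 20: R3=608-20=588
after SUB R6, 10: R6=(-26)-10=-36
after SUB R0, 1: R0=2-1=1
CMP R0, 1  (cmp 1,1)
JGT start: not taken
after SHL R3, 3: R3=588<<3=4704
halt.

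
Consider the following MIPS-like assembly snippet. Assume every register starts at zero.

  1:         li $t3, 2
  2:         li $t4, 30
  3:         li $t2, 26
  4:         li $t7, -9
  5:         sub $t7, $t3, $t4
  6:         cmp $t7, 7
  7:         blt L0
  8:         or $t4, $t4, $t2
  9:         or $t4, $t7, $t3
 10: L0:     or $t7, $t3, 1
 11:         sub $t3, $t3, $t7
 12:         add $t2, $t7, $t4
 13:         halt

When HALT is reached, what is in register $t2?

33

after li $t3, 2: $t3=2
after li $t4, 30: $t4=30
after li $t2, 26: $t2=26
after li $t7, -9: $t7=-9
after sub $t7, $t3, $t4: $t7=2-30=-28
cmp $t7, 7  (cmp -28,7)
blt L0: taken
after or $t7, $t3, 1: $t7=2|1=3
after sub $t3, $t3, $t7: $t3=2-3=-1
after add $t2, $t7, $t4: $t2=3+30=33
halt.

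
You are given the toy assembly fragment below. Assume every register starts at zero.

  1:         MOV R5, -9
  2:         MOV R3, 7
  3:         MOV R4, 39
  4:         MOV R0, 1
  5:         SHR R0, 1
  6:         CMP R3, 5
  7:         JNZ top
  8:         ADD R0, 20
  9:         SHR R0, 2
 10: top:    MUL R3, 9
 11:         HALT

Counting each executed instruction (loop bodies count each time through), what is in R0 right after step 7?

0

MOV R5, -9 → R5=-9
MOV R3, 7 → R3=7
MOV R4, 39 → R4=39
MOV R0, 1 → R0=1
SHR R0, 1 → R0=1>>1=0
CMP R3, 5  (cmp 7,5)
JNZ top: taken
After step 7: R0 = 0.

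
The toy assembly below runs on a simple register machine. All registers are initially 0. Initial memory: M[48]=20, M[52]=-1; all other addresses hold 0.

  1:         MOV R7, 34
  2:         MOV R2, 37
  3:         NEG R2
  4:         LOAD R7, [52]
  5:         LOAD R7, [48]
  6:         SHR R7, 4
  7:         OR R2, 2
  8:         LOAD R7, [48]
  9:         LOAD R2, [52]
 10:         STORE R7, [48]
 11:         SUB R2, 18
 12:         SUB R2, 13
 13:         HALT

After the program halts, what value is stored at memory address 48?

20

after MOV R7, 34: R7=34
after MOV R2, 37: R2=37
after NEG R2: R2=-(37)=-37
after LOAD R7, [52]: R7=M[52]=-1
after LOAD R7, [48]: R7=M[48]=20
after SHR R7, 4: R7=20>>4=1
after OR R2, 2: R2=(-37)|2=-37
after LOAD R7, [48]: R7=M[48]=20
after LOAD R2, [52]: R2=M[52]=-1
STORE R7, [48] → M[48]=20
after SUB R2, 18: R2=(-1)-18=-19
after SUB R2, 13: R2=(-19)-13=-32
halt.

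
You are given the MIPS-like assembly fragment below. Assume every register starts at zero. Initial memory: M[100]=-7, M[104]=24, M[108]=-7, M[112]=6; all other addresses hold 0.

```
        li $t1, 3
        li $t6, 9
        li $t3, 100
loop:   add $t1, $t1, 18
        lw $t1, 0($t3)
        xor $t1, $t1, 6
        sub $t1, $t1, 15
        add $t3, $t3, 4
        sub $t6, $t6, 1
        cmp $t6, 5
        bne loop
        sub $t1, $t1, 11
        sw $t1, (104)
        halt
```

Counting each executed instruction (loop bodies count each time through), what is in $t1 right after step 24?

$t1=3
$t6=9
$t3=100
$t1=3+18=21
$t1=M[100]=-7
$t1=(-7)^6=-1
$t1=(-1)-15=-16
$t3=100+4=104
$t6=9-1=8
cmp $t6, 5  (cmp 8,5)
bne loop: taken
$t1=(-16)+18=2
$t1=M[104]=24
$t1=24^6=30
$t1=30-15=15
$t3=104+4=108
$t6=8-1=7
cmp $t6, 5  (cmp 7,5)
bne loop: taken
$t1=15+18=33
$t1=M[108]=-7
$t1=(-7)^6=-1
$t1=(-1)-15=-16
$t3=108+4=112
After step 24: $t1 = -16.

-16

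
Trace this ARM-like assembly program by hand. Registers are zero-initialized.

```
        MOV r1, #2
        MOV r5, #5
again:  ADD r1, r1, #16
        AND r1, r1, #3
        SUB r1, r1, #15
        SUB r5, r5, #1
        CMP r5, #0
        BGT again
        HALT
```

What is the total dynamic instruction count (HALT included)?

33

after MOV r1, #2: r1=2
after MOV r5, #5: r5=5
after ADD r1, r1, #16: r1=2+16=18
after AND r1, r1, #3: r1=18&3=2
after SUB r1, r1, #15: r1=2-15=-13
after SUB r5, r5, #1: r5=5-1=4
CMP r5, #0  (cmp 4,0)
BGT again: taken
after ADD r1, r1, #16: r1=(-13)+16=3
after AND r1, r1, #3: r1=3&3=3
after SUB r1, r1, #15: r1=3-15=-12
after SUB r5, r5, #1: r5=4-1=3
CMP r5, #0  (cmp 3,0)
BGT again: taken
after ADD r1, r1, #16: r1=(-12)+16=4
after AND r1, r1, #3: r1=4&3=0
after SUB r1, r1, #15: r1=0-15=-15
after SUB r5, r5, #1: r5=3-1=2
CMP r5, #0  (cmp 2,0)
BGT again: taken
after ADD r1, r1, #16: r1=(-15)+16=1
after AND r1, r1, #3: r1=1&3=1
after SUB r1, r1, #15: r1=1-15=-14
after SUB r5, r5, #1: r5=2-1=1
CMP r5, #0  (cmp 1,0)
BGT again: taken
after ADD r1, r1, #16: r1=(-14)+16=2
after AND r1, r1, #3: r1=2&3=2
after SUB r1, r1, #15: r1=2-15=-13
after SUB r5, r5, #1: r5=1-1=0
CMP r5, #0  (cmp 0,0)
BGT again: not taken
halt.
Total executed instructions: 33.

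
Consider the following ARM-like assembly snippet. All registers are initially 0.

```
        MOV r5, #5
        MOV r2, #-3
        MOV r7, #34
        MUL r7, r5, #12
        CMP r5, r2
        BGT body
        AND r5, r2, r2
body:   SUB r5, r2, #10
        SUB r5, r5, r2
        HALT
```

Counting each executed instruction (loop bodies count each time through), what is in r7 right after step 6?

60

r5=5
r2=-3
r7=34
r7=5*12=60
CMP r5, r2  (cmp 5,-3)
BGT body: taken
After step 6: r7 = 60.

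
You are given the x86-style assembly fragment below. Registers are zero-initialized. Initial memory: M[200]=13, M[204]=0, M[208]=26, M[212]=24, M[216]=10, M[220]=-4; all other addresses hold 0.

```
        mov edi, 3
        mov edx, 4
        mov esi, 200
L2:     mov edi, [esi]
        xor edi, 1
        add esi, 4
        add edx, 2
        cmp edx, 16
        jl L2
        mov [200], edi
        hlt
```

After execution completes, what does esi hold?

224

edi=3
edx=4
esi=200
edi=M[200]=13
edi=13^1=12
esi=200+4=204
edx=4+2=6
cmp edx, 16  (cmp 6,16)
jl L2: taken
edi=M[204]=0
edi=0^1=1
esi=204+4=208
edx=6+2=8
cmp edx, 16  (cmp 8,16)
jl L2: taken
edi=M[208]=26
edi=26^1=27
esi=208+4=212
edx=8+2=10
cmp edx, 16  (cmp 10,16)
jl L2: taken
edi=M[212]=24
edi=24^1=25
esi=212+4=216
edx=10+2=12
cmp edx, 16  (cmp 12,16)
jl L2: taken
edi=M[216]=10
edi=10^1=11
esi=216+4=220
edx=12+2=14
cmp edx, 16  (cmp 14,16)
jl L2: taken
edi=M[220]=-4
edi=(-4)^1=-3
esi=220+4=224
edx=14+2=16
cmp edx, 16  (cmp 16,16)
jl L2: not taken
mov [200], edi → M[200]=-3
halt.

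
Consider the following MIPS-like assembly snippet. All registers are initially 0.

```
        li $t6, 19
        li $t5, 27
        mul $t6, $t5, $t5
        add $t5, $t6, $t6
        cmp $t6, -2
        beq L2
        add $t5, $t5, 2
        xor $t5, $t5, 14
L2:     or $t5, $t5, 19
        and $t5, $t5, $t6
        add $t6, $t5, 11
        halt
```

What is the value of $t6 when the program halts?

after li $t6, 19: $t6=19
after li $t5, 27: $t5=27
after mul $t6, $t5, $t5: $t6=27*27=729
after add $t5, $t6, $t6: $t5=729+729=1458
cmp $t6, -2  (cmp 729,-2)
beq L2: not taken
after add $t5, $t5, 2: $t5=1458+2=1460
after xor $t5, $t5, 14: $t5=1460^14=1466
after or $t5, $t5, 19: $t5=1466|19=1467
after and $t5, $t5, $t6: $t5=1467&729=153
after add $t6, $t5, 11: $t6=153+11=164
halt.

164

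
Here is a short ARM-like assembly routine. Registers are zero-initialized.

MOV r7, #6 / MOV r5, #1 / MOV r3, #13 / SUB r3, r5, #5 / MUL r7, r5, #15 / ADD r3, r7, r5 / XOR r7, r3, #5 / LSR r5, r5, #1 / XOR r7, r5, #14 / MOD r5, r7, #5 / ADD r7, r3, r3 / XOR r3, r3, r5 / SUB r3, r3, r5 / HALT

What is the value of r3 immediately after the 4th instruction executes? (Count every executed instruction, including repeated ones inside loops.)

after MOV r7, #6: r7=6
after MOV r5, #1: r5=1
after MOV r3, #13: r3=13
after SUB r3, r5, #5: r3=1-5=-4
After step 4: r3 = -4.

-4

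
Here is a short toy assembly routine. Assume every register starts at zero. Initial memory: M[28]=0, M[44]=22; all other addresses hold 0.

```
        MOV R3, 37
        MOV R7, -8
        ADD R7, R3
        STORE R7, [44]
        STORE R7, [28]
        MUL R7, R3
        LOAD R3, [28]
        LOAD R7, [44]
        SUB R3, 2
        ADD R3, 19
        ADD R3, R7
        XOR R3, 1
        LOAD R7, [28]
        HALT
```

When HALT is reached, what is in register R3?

74

R3=37
R7=-8
R7=(-8)+37=29
STORE R7, [44] → M[44]=29
STORE R7, [28] → M[28]=29
R7=29*37=1073
R3=M[28]=29
R7=M[44]=29
R3=29-2=27
R3=27+19=46
R3=46+29=75
R3=75^1=74
R7=M[28]=29
halt.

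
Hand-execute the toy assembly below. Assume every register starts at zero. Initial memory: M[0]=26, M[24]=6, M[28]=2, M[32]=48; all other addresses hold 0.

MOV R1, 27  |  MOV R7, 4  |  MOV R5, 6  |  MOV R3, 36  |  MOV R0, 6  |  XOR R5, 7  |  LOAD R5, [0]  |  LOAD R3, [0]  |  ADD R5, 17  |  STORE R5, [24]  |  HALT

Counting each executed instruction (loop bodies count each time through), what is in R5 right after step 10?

43

after MOV R1, 27: R1=27
after MOV R7, 4: R7=4
after MOV R5, 6: R5=6
after MOV R3, 36: R3=36
after MOV R0, 6: R0=6
after XOR R5, 7: R5=6^7=1
after LOAD R5, [0]: R5=M[0]=26
after LOAD R3, [0]: R3=M[0]=26
after ADD R5, 17: R5=26+17=43
STORE R5, [24] → M[24]=43
After step 10: R5 = 43.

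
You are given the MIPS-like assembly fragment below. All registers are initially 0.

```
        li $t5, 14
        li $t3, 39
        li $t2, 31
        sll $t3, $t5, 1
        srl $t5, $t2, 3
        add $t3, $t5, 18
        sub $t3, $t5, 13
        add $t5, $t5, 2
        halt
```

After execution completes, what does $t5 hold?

li $t5, 14 → $t5=14
li $t3, 39 → $t3=39
li $t2, 31 → $t2=31
sll $t3, $t5, 1 → $t3=14<<1=28
srl $t5, $t2, 3 → $t5=31>>3=3
add $t3, $t5, 18 → $t3=3+18=21
sub $t3, $t5, 13 → $t3=3-13=-10
add $t5, $t5, 2 → $t5=3+2=5
halt.

5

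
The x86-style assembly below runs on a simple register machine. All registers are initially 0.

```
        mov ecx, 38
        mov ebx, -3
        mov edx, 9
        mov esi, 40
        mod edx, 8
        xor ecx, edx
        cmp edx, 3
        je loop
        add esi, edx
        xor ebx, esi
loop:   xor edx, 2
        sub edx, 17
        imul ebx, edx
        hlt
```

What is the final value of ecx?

after mov ecx, 38: ecx=38
after mov ebx, -3: ebx=-3
after mov edx, 9: edx=9
after mov esi, 40: esi=40
after mod edx, 8: edx=9%8=1
after xor ecx, edx: ecx=38^1=39
cmp edx, 3  (cmp 1,3)
je loop: not taken
after add esi, edx: esi=40+1=41
after xor ebx, esi: ebx=(-3)^41=-44
after xor edx, 2: edx=1^2=3
after sub edx, 17: edx=3-17=-14
after imul ebx, edx: ebx=(-44)*(-14)=616
halt.

39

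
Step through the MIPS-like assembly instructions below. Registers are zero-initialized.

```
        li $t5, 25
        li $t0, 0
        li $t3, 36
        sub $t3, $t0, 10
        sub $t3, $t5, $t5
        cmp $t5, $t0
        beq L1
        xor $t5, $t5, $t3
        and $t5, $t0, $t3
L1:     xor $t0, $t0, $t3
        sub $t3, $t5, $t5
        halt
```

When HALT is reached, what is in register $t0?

0

li $t5, 25 → $t5=25
li $t0, 0 → $t0=0
li $t3, 36 → $t3=36
sub $t3, $t0, 10 → $t3=0-10=-10
sub $t3, $t5, $t5 → $t3=25-25=0
cmp $t5, $t0  (cmp 25,0)
beq L1: not taken
xor $t5, $t5, $t3 → $t5=25^0=25
and $t5, $t0, $t3 → $t5=0&0=0
xor $t0, $t0, $t3 → $t0=0^0=0
sub $t3, $t5, $t5 → $t3=0-0=0
halt.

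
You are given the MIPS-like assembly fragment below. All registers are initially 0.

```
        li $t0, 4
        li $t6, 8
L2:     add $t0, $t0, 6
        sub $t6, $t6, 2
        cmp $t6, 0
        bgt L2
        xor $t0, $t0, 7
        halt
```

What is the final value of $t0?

li $t0, 4 → $t0=4
li $t6, 8 → $t6=8
add $t0, $t0, 6 → $t0=4+6=10
sub $t6, $t6, 2 → $t6=8-2=6
cmp $t6, 0  (cmp 6,0)
bgt L2: taken
add $t0, $t0, 6 → $t0=10+6=16
sub $t6, $t6, 2 → $t6=6-2=4
cmp $t6, 0  (cmp 4,0)
bgt L2: taken
add $t0, $t0, 6 → $t0=16+6=22
sub $t6, $t6, 2 → $t6=4-2=2
cmp $t6, 0  (cmp 2,0)
bgt L2: taken
add $t0, $t0, 6 → $t0=22+6=28
sub $t6, $t6, 2 → $t6=2-2=0
cmp $t6, 0  (cmp 0,0)
bgt L2: not taken
xor $t0, $t0, 7 → $t0=28^7=27
halt.

27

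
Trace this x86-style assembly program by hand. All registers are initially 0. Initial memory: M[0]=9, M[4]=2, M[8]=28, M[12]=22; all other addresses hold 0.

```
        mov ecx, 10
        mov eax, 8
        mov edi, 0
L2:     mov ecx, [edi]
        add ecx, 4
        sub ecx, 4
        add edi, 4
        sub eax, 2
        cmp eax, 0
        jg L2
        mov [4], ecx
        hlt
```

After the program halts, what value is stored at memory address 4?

22

mov ecx, 10 → ecx=10
mov eax, 8 → eax=8
mov edi, 0 → edi=0
mov ecx, [edi] → ecx=M[0]=9
add ecx, 4 → ecx=9+4=13
sub ecx, 4 → ecx=13-4=9
add edi, 4 → edi=0+4=4
sub eax, 2 → eax=8-2=6
cmp eax, 0  (cmp 6,0)
jg L2: taken
mov ecx, [edi] → ecx=M[4]=2
add ecx, 4 → ecx=2+4=6
sub ecx, 4 → ecx=6-4=2
add edi, 4 → edi=4+4=8
sub eax, 2 → eax=6-2=4
cmp eax, 0  (cmp 4,0)
jg L2: taken
mov ecx, [edi] → ecx=M[8]=28
add ecx, 4 → ecx=28+4=32
sub ecx, 4 → ecx=32-4=28
add edi, 4 → edi=8+4=12
sub eax, 2 → eax=4-2=2
cmp eax, 0  (cmp 2,0)
jg L2: taken
mov ecx, [edi] → ecx=M[12]=22
add ecx, 4 → ecx=22+4=26
sub ecx, 4 → ecx=26-4=22
add edi, 4 → edi=12+4=16
sub eax, 2 → eax=2-2=0
cmp eax, 0  (cmp 0,0)
jg L2: not taken
mov [4], ecx → M[4]=22
halt.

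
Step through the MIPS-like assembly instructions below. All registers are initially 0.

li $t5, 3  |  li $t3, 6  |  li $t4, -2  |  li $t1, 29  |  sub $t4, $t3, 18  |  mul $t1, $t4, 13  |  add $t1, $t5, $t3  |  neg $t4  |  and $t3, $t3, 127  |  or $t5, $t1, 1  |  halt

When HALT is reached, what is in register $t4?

after li $t5, 3: $t5=3
after li $t3, 6: $t3=6
after li $t4, -2: $t4=-2
after li $t1, 29: $t1=29
after sub $t4, $t3, 18: $t4=6-18=-12
after mul $t1, $t4, 13: $t1=(-12)*13=-156
after add $t1, $t5, $t3: $t1=3+6=9
after neg $t4: $t4=-(-12)=12
after and $t3, $t3, 127: $t3=6&127=6
after or $t5, $t1, 1: $t5=9|1=9
halt.

12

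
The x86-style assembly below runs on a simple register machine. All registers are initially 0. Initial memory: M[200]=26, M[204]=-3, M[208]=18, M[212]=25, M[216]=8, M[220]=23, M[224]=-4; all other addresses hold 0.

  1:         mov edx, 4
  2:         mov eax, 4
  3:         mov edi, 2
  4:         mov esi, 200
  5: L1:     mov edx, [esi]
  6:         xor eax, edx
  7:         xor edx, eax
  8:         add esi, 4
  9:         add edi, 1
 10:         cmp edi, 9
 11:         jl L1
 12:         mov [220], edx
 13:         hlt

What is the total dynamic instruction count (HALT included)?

after mov edx, 4: edx=4
after mov eax, 4: eax=4
after mov edi, 2: edi=2
after mov esi, 200: esi=200
after mov edx, [esi]: edx=M[200]=26
after xor eax, edx: eax=4^26=30
after xor edx, eax: edx=26^30=4
after add esi, 4: esi=200+4=204
after add edi, 1: edi=2+1=3
cmp edi, 9  (cmp 3,9)
jl L1: taken
after mov edx, [esi]: edx=M[204]=-3
after xor eax, edx: eax=30^(-3)=-29
after xor edx, eax: edx=(-3)^(-29)=30
after add esi, 4: esi=204+4=208
after add edi, 1: edi=3+1=4
cmp edi, 9  (cmp 4,9)
jl L1: taken
after mov edx, [esi]: edx=M[208]=18
after xor eax, edx: eax=(-29)^18=-15
after xor edx, eax: edx=18^(-15)=-29
after add esi, 4: esi=208+4=212
after add edi, 1: edi=4+1=5
cmp edi, 9  (cmp 5,9)
jl L1: taken
after mov edx, [esi]: edx=M[212]=25
after xor eax, edx: eax=(-15)^25=-24
after xor edx, eax: edx=25^(-24)=-15
after add esi, 4: esi=212+4=216
after add edi, 1: edi=5+1=6
cmp edi, 9  (cmp 6,9)
jl L1: taken
after mov edx, [esi]: edx=M[216]=8
after xor eax, edx: eax=(-24)^8=-32
after xor edx, eax: edx=8^(-32)=-24
after add esi, 4: esi=216+4=220
after add edi, 1: edi=6+1=7
cmp edi, 9  (cmp 7,9)
jl L1: taken
after mov edx, [esi]: edx=M[220]=23
after xor eax, edx: eax=(-32)^23=-9
after xor edx, eax: edx=23^(-9)=-32
after add esi, 4: esi=220+4=224
after add edi, 1: edi=7+1=8
cmp edi, 9  (cmp 8,9)
jl L1: taken
after mov edx, [esi]: edx=M[224]=-4
after xor eax, edx: eax=(-9)^(-4)=11
after xor edx, eax: edx=(-4)^11=-9
after add esi, 4: esi=224+4=228
after add edi, 1: edi=8+1=9
cmp edi, 9  (cmp 9,9)
jl L1: not taken
mov [220], edx → M[220]=-9
halt.
Total executed instructions: 55.

55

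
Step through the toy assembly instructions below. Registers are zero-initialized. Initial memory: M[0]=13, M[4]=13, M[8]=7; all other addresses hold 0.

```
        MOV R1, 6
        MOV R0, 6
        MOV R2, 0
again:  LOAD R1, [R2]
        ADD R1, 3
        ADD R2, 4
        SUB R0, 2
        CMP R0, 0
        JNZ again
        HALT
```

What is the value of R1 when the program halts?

after MOV R1, 6: R1=6
after MOV R0, 6: R0=6
after MOV R2, 0: R2=0
after LOAD R1, [R2]: R1=M[0]=13
after ADD R1, 3: R1=13+3=16
after ADD R2, 4: R2=0+4=4
after SUB R0, 2: R0=6-2=4
CMP R0, 0  (cmp 4,0)
JNZ again: taken
after LOAD R1, [R2]: R1=M[4]=13
after ADD R1, 3: R1=13+3=16
after ADD R2, 4: R2=4+4=8
after SUB R0, 2: R0=4-2=2
CMP R0, 0  (cmp 2,0)
JNZ again: taken
after LOAD R1, [R2]: R1=M[8]=7
after ADD R1, 3: R1=7+3=10
after ADD R2, 4: R2=8+4=12
after SUB R0, 2: R0=2-2=0
CMP R0, 0  (cmp 0,0)
JNZ again: not taken
halt.

10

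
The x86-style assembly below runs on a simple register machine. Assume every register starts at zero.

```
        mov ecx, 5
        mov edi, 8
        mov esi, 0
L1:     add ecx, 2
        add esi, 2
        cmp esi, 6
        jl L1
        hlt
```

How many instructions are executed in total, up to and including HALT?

16

mov ecx, 5 → ecx=5
mov edi, 8 → edi=8
mov esi, 0 → esi=0
add ecx, 2 → ecx=5+2=7
add esi, 2 → esi=0+2=2
cmp esi, 6  (cmp 2,6)
jl L1: taken
add ecx, 2 → ecx=7+2=9
add esi, 2 → esi=2+2=4
cmp esi, 6  (cmp 4,6)
jl L1: taken
add ecx, 2 → ecx=9+2=11
add esi, 2 → esi=4+2=6
cmp esi, 6  (cmp 6,6)
jl L1: not taken
halt.
Total executed instructions: 16.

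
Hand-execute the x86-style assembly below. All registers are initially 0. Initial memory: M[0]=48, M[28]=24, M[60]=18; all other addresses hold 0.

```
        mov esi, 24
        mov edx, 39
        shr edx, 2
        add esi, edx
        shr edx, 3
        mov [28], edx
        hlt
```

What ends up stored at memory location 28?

1

esi=24
edx=39
edx=39>>2=9
esi=24+9=33
edx=9>>3=1
mov [28], edx → M[28]=1
halt.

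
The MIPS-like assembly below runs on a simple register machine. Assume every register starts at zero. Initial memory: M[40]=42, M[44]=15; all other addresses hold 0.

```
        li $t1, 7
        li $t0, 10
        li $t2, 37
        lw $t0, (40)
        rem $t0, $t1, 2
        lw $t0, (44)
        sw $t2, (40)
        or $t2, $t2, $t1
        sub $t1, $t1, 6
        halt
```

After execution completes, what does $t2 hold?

li $t1, 7 → $t1=7
li $t0, 10 → $t0=10
li $t2, 37 → $t2=37
lw $t0, (40) → $t0=M[40]=42
rem $t0, $t1, 2 → $t0=7%2=1
lw $t0, (44) → $t0=M[44]=15
sw $t2, (40) → M[40]=37
or $t2, $t2, $t1 → $t2=37|7=39
sub $t1, $t1, 6 → $t1=7-6=1
halt.

39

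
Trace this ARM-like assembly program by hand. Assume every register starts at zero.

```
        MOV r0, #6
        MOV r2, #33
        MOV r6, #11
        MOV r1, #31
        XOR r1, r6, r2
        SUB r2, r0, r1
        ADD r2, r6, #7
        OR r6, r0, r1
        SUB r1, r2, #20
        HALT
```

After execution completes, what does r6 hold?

r0=6
r2=33
r6=11
r1=31
r1=11^33=42
r2=6-42=-36
r2=11+7=18
r6=6|42=46
r1=18-20=-2
halt.

46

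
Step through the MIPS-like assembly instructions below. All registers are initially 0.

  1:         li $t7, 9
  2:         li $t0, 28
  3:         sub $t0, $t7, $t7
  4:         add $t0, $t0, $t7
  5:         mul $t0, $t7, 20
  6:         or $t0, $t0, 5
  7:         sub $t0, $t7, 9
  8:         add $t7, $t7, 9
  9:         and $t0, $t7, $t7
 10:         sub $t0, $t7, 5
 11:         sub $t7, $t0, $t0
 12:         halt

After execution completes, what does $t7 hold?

li $t7, 9 → $t7=9
li $t0, 28 → $t0=28
sub $t0, $t7, $t7 → $t0=9-9=0
add $t0, $t0, $t7 → $t0=0+9=9
mul $t0, $t7, 20 → $t0=9*20=180
or $t0, $t0, 5 → $t0=180|5=181
sub $t0, $t7, 9 → $t0=9-9=0
add $t7, $t7, 9 → $t7=9+9=18
and $t0, $t7, $t7 → $t0=18&18=18
sub $t0, $t7, 5 → $t0=18-5=13
sub $t7, $t0, $t0 → $t7=13-13=0
halt.

0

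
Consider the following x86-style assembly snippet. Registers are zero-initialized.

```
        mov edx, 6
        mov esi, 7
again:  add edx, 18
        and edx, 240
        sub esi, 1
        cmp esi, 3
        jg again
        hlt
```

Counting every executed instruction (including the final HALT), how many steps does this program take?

23

mov edx, 6 → edx=6
mov esi, 7 → esi=7
add edx, 18 → edx=6+18=24
and edx, 240 → edx=24&240=16
sub esi, 1 → esi=7-1=6
cmp esi, 3  (cmp 6,3)
jg again: taken
add edx, 18 → edx=16+18=34
and edx, 240 → edx=34&240=32
sub esi, 1 → esi=6-1=5
cmp esi, 3  (cmp 5,3)
jg again: taken
add edx, 18 → edx=32+18=50
and edx, 240 → edx=50&240=48
sub esi, 1 → esi=5-1=4
cmp esi, 3  (cmp 4,3)
jg again: taken
add edx, 18 → edx=48+18=66
and edx, 240 → edx=66&240=64
sub esi, 1 → esi=4-1=3
cmp esi, 3  (cmp 3,3)
jg again: not taken
halt.
Total executed instructions: 23.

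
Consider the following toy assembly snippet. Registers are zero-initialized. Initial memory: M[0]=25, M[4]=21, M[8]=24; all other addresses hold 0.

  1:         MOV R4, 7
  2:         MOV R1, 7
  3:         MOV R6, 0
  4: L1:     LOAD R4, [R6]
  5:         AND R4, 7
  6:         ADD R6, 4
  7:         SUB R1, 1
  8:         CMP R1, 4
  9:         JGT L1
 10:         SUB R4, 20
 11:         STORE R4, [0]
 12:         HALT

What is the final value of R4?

R4=7
R1=7
R6=0
R4=M[0]=25
R4=25&7=1
R6=0+4=4
R1=7-1=6
CMP R1, 4  (cmp 6,4)
JGT L1: taken
R4=M[4]=21
R4=21&7=5
R6=4+4=8
R1=6-1=5
CMP R1, 4  (cmp 5,4)
JGT L1: taken
R4=M[8]=24
R4=24&7=0
R6=8+4=12
R1=5-1=4
CMP R1, 4  (cmp 4,4)
JGT L1: not taken
R4=0-20=-20
STORE R4, [0] → M[0]=-20
halt.

-20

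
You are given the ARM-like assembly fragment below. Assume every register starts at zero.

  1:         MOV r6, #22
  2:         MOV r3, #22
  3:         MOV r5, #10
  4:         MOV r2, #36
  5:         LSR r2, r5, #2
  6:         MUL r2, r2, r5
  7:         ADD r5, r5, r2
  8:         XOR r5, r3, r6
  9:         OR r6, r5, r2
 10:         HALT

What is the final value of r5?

0

r6=22
r3=22
r5=10
r2=36
r2=10>>2=2
r2=2*10=20
r5=10+20=30
r5=22^22=0
r6=0|20=20
halt.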